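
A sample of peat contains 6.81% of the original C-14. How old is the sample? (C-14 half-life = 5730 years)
Age = t½ × log₂(1/ratio) = 22210 years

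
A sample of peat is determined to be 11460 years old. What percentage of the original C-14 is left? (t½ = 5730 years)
N/N₀ = (1/2)^(t/t½) = 0.25 = 25%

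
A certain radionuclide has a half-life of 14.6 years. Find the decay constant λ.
λ = ln(2)/t½ = 0.04748 year⁻¹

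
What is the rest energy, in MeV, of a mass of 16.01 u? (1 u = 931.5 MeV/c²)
E = mc² = 14910 MeV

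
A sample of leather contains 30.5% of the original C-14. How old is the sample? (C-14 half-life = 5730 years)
Age = t½ × log₂(1/ratio) = 9816 years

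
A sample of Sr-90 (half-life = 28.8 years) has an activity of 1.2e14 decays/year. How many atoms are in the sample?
N = A/λ = 4.986e15 atoms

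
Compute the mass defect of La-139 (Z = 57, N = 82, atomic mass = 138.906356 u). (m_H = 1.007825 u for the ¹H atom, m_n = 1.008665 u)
Δm = Z·m_H + N·m_n − M = 1.25 u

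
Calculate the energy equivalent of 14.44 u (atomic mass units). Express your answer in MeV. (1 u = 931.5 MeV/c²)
E = mc² = 13450 MeV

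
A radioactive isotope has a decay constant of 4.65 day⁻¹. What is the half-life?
t½ = ln(2)/λ = 0.1491 days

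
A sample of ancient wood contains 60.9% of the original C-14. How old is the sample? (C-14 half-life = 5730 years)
Age = t½ × log₂(1/ratio) = 4100 years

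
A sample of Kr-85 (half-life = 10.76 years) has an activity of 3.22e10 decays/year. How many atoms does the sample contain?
N = A/λ = 4.999e11 atoms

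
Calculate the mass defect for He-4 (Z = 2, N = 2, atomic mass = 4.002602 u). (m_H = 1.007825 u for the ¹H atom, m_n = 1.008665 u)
Δm = Z·m_H + N·m_n − M = 0.03038 u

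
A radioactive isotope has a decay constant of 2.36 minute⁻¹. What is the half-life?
t½ = ln(2)/λ = 0.2937 minutes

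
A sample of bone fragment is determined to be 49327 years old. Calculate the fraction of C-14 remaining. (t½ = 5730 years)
N/N₀ = (1/2)^(t/t½) = 0.002562 = 0.256%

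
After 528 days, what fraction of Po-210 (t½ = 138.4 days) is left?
N/N₀ = (1/2)^(t/t½) = 0.07105 = 7.1%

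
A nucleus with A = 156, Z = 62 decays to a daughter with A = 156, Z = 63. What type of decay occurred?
ΔA = 0, ΔZ = +1 ⇒ beta-minus decay (β⁻)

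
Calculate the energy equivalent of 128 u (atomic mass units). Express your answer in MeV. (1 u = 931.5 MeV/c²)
E = mc² = 1.192e5 MeV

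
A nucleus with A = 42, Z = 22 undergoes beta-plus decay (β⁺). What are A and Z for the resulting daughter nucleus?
Daughter: A = 42, Z = 21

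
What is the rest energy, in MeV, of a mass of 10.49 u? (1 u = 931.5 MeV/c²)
E = mc² = 9771 MeV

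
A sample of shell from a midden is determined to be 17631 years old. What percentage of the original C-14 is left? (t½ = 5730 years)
N/N₀ = (1/2)^(t/t½) = 0.1185 = 11.9%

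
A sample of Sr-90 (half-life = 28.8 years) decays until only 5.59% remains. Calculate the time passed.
t = t½ × log₂(N₀/N) = 119.8 years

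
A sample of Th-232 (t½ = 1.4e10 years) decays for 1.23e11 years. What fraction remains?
N/N₀ = (1/2)^(t/t½) = 0.002266 = 0.227%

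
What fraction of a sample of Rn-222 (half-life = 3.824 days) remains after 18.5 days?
N/N₀ = (1/2)^(t/t½) = 0.03497 = 3.5%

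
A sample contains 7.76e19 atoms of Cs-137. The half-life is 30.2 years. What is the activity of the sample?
A = λN = 1.781e18 decays/year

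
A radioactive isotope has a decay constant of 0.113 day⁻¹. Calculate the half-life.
t½ = ln(2)/λ = 6.134 days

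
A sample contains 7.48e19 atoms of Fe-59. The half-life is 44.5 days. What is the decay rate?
A = λN = 1.165e18 decays/day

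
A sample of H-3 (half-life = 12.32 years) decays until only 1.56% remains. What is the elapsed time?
t = t½ × log₂(N₀/N) = 73.95 years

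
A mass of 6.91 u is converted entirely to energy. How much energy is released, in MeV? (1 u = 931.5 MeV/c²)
E = mc² = 6437 MeV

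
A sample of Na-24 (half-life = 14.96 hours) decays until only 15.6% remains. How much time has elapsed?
t = t½ × log₂(N₀/N) = 40.1 hours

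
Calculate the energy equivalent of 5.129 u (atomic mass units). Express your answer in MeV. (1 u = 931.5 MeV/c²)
E = mc² = 4778 MeV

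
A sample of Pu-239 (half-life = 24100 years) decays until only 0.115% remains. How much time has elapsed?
t = t½ × log₂(N₀/N) = 2.353e5 years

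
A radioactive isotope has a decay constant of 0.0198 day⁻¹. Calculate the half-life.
t½ = ln(2)/λ = 35.01 days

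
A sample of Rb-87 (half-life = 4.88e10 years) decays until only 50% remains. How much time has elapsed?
t = t½ × log₂(N₀/N) = 4.88e10 years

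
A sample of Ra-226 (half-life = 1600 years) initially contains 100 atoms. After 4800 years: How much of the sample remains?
N = N₀(1/2)^(t/t½) = 12.5 atoms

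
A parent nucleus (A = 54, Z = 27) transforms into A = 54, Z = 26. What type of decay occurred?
ΔA = 0, ΔZ = -1 ⇒ beta-plus decay (β⁺) or electron capture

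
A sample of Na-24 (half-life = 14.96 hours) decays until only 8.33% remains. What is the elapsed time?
t = t½ × log₂(N₀/N) = 53.64 hours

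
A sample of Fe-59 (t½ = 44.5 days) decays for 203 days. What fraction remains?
N/N₀ = (1/2)^(t/t½) = 0.04234 = 4.23%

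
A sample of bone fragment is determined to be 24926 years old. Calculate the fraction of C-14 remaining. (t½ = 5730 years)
N/N₀ = (1/2)^(t/t½) = 0.04903 = 4.9%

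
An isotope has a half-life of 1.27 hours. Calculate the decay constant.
λ = ln(2)/t½ = 0.5458 hour⁻¹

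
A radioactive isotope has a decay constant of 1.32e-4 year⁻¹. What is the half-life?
t½ = ln(2)/λ = 5251 years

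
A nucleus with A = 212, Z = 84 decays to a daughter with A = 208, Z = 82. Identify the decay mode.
ΔA = -4, ΔZ = -2 ⇒ alpha decay (α)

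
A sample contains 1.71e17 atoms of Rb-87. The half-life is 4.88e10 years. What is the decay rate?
A = λN = 2.429e6 decays/year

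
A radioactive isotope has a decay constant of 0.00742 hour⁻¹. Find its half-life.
t½ = ln(2)/λ = 93.42 hours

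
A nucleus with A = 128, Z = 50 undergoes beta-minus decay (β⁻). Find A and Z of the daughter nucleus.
Daughter: A = 128, Z = 51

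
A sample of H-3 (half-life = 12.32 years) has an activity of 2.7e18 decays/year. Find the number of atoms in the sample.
N = A/λ = 4.799e19 atoms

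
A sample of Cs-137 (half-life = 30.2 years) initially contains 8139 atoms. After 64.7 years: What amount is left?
N = N₀(1/2)^(t/t½) = 1844 atoms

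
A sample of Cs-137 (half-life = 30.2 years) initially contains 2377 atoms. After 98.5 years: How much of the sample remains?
N = N₀(1/2)^(t/t½) = 247.9 atoms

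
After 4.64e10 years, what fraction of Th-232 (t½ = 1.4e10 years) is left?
N/N₀ = (1/2)^(t/t½) = 0.1005 = 10.1%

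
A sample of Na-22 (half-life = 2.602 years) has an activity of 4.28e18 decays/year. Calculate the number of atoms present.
N = A/λ = 1.607e19 atoms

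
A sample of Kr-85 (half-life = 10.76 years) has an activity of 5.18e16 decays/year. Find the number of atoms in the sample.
N = A/λ = 8.041e17 atoms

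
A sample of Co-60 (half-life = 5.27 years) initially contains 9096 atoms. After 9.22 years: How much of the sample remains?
N = N₀(1/2)^(t/t½) = 2705 atoms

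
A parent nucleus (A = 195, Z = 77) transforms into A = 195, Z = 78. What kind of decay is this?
ΔA = 0, ΔZ = +1 ⇒ beta-minus decay (β⁻)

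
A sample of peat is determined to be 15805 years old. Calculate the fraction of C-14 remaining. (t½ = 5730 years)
N/N₀ = (1/2)^(t/t½) = 0.1478 = 14.8%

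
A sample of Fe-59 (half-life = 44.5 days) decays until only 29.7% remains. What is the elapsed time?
t = t½ × log₂(N₀/N) = 77.94 days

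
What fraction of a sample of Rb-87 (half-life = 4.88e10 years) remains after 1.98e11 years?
N/N₀ = (1/2)^(t/t½) = 0.06006 = 6.01%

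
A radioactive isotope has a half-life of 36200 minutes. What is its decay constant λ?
λ = ln(2)/t½ = 1.915e-5 minute⁻¹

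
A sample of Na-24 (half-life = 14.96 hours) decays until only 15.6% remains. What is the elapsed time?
t = t½ × log₂(N₀/N) = 40.1 hours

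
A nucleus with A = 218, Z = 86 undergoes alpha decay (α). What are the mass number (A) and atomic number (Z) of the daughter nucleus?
Daughter: A = 214, Z = 84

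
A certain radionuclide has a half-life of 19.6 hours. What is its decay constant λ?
λ = ln(2)/t½ = 0.03536 hour⁻¹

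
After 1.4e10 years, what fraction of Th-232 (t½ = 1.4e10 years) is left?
N/N₀ = (1/2)^(t/t½) = 0.5 = 50%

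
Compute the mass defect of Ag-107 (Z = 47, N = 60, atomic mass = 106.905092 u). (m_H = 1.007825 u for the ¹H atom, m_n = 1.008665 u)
Δm = Z·m_H + N·m_n − M = 0.9826 u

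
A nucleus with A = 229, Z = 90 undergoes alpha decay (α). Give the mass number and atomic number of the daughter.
Daughter: A = 225, Z = 88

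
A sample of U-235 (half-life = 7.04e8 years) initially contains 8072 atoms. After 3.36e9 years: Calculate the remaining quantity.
N = N₀(1/2)^(t/t½) = 295.3 atoms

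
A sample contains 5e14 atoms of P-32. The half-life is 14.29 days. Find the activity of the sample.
A = λN = 2.425e13 decays/day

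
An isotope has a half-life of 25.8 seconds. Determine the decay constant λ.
λ = ln(2)/t½ = 0.02687 second⁻¹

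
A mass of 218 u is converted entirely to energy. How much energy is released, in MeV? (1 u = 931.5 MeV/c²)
E = mc² = 2.031e5 MeV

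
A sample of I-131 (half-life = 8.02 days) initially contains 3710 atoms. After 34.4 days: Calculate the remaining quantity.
N = N₀(1/2)^(t/t½) = 189.7 atoms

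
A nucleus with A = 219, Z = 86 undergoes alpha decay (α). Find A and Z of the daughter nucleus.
Daughter: A = 215, Z = 84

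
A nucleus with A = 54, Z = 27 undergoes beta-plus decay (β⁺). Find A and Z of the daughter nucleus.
Daughter: A = 54, Z = 26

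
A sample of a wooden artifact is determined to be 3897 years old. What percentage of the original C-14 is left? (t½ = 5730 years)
N/N₀ = (1/2)^(t/t½) = 0.6241 = 62.4%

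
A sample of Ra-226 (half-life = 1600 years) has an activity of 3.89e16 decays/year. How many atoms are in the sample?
N = A/λ = 8.979e19 atoms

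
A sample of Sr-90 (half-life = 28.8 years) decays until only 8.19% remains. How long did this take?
t = t½ × log₂(N₀/N) = 104 years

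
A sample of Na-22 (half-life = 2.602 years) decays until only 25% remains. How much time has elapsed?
t = t½ × log₂(N₀/N) = 5.204 years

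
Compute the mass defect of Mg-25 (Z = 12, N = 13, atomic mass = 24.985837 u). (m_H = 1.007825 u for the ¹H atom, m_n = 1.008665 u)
Δm = Z·m_H + N·m_n − M = 0.2207 u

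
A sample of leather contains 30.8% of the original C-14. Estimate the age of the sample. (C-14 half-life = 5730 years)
Age = t½ × log₂(1/ratio) = 9735 years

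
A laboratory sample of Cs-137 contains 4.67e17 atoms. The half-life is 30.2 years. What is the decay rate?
A = λN = 1.072e16 decays/year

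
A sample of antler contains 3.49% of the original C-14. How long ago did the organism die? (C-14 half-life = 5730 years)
Age = t½ × log₂(1/ratio) = 27740 years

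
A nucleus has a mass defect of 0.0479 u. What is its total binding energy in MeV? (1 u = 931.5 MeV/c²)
B.E. = Δm × 931.5 = 44.62 MeV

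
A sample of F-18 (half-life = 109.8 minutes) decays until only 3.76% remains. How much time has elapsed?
t = t½ × log₂(N₀/N) = 519.7 minutes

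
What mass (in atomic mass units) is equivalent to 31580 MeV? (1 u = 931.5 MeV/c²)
m = E/c² = 33.9 u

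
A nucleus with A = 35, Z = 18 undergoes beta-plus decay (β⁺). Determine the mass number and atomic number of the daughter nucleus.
Daughter: A = 35, Z = 17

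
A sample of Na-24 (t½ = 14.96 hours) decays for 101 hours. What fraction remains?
N/N₀ = (1/2)^(t/t½) = 0.009282 = 0.928%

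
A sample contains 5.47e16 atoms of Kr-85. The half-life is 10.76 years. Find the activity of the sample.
A = λN = 3.524e15 decays/year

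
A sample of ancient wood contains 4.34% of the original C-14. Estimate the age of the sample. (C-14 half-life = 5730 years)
Age = t½ × log₂(1/ratio) = 25930 years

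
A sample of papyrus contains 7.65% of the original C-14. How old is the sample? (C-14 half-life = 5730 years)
Age = t½ × log₂(1/ratio) = 21250 years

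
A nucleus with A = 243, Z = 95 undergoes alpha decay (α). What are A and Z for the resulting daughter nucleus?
Daughter: A = 239, Z = 93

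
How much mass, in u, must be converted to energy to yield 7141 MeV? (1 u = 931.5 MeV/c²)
m = E/c² = 7.666 u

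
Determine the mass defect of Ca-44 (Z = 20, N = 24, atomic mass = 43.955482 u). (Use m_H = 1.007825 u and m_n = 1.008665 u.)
Δm = Z·m_H + N·m_n − M = 0.409 u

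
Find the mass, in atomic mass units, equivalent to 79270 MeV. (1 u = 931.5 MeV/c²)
m = E/c² = 85.1 u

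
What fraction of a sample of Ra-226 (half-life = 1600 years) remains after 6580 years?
N/N₀ = (1/2)^(t/t½) = 0.05781 = 5.78%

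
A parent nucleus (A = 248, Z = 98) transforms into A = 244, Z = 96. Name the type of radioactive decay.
ΔA = -4, ΔZ = -2 ⇒ alpha decay (α)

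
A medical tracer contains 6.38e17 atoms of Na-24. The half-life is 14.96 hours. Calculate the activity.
A = λN = 2.956e16 decays/hour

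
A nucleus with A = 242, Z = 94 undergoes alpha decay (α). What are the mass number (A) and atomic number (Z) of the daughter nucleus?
Daughter: A = 238, Z = 92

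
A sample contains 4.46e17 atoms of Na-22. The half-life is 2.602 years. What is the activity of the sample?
A = λN = 1.188e17 decays/year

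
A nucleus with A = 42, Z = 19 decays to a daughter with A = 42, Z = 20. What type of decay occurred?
ΔA = 0, ΔZ = +1 ⇒ beta-minus decay (β⁻)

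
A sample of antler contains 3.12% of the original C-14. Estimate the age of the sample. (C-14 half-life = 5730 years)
Age = t½ × log₂(1/ratio) = 28660 years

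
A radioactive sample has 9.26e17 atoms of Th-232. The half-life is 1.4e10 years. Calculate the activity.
A = λN = 4.585e7 decays/year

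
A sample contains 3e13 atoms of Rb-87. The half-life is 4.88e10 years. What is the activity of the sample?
A = λN = 426.1 decays/year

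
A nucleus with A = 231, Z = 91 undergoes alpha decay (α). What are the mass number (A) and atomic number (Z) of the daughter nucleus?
Daughter: A = 227, Z = 89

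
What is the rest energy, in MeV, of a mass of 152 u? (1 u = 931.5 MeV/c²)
E = mc² = 1.416e5 MeV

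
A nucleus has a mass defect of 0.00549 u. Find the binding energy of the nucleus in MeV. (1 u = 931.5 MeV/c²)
B.E. = Δm × 931.5 = 5.114 MeV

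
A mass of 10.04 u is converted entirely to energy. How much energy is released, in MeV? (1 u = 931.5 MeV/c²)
E = mc² = 9352 MeV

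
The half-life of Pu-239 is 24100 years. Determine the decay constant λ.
λ = ln(2)/t½ = 2.876e-5 year⁻¹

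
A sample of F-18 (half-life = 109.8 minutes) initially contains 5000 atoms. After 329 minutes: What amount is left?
N = N₀(1/2)^(t/t½) = 626.6 atoms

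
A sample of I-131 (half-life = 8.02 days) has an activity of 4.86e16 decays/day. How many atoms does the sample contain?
N = A/λ = 5.623e17 atoms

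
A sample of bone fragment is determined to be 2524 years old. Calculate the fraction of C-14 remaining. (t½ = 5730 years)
N/N₀ = (1/2)^(t/t½) = 0.7369 = 73.7%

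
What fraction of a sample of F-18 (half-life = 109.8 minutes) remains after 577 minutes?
N/N₀ = (1/2)^(t/t½) = 0.02619 = 2.62%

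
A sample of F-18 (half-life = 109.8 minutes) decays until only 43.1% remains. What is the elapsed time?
t = t½ × log₂(N₀/N) = 133.3 minutes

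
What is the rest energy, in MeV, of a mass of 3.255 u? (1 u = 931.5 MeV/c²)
E = mc² = 3032 MeV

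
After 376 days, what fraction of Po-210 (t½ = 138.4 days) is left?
N/N₀ = (1/2)^(t/t½) = 0.1521 = 15.2%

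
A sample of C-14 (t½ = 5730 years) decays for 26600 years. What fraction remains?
N/N₀ = (1/2)^(t/t½) = 0.04005 = 4%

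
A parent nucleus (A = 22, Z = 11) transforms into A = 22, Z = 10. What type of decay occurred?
ΔA = 0, ΔZ = -1 ⇒ beta-plus decay (β⁺) or electron capture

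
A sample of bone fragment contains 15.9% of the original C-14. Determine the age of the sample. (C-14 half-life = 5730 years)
Age = t½ × log₂(1/ratio) = 15200 years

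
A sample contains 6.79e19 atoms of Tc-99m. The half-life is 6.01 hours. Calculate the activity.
A = λN = 7.831e18 decays/hour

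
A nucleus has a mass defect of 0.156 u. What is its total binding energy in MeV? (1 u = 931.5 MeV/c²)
B.E. = Δm × 931.5 = 145.3 MeV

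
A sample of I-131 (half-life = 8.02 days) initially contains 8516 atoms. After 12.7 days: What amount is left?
N = N₀(1/2)^(t/t½) = 2841 atoms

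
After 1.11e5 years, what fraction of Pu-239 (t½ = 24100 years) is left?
N/N₀ = (1/2)^(t/t½) = 0.04107 = 4.11%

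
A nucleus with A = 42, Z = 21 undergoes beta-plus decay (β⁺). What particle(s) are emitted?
β⁺: positron (e⁺) + neutrino (νₑ)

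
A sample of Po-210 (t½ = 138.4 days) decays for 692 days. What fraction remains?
N/N₀ = (1/2)^(t/t½) = 0.03125 = 3.12%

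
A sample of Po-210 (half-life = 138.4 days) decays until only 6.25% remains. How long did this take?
t = t½ × log₂(N₀/N) = 553.6 days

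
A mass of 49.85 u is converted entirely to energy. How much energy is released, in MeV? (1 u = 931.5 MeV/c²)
E = mc² = 46440 MeV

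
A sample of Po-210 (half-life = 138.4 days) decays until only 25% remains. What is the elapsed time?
t = t½ × log₂(N₀/N) = 276.8 days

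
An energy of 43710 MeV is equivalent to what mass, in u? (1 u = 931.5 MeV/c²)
m = E/c² = 46.92 u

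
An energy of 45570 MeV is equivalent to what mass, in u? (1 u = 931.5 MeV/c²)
m = E/c² = 48.92 u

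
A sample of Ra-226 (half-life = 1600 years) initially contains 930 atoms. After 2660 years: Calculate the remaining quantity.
N = N₀(1/2)^(t/t½) = 293.8 atoms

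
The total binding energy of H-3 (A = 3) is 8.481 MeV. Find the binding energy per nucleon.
B.E./A = 8.481/3 = 2.827 MeV/nucleon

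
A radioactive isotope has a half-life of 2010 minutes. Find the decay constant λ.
λ = ln(2)/t½ = 3.448e-4 minute⁻¹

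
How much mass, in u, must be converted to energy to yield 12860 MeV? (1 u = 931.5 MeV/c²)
m = E/c² = 13.81 u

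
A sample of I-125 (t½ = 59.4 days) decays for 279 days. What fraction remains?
N/N₀ = (1/2)^(t/t½) = 0.03855 = 3.86%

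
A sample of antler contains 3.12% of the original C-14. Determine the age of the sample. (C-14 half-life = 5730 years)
Age = t½ × log₂(1/ratio) = 28660 years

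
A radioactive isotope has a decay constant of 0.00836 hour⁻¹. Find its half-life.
t½ = ln(2)/λ = 82.91 hours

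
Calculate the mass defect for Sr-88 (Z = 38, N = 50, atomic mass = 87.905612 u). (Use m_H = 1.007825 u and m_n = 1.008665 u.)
Δm = Z·m_H + N·m_n − M = 0.825 u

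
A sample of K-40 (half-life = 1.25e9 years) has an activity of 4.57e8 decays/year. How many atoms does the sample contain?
N = A/λ = 8.241e17 atoms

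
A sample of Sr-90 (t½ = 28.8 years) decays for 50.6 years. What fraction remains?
N/N₀ = (1/2)^(t/t½) = 0.2959 = 29.6%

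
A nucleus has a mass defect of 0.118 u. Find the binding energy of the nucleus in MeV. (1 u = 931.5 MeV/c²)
B.E. = Δm × 931.5 = 109.9 MeV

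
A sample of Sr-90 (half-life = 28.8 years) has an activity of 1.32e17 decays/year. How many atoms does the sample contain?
N = A/λ = 5.485e18 atoms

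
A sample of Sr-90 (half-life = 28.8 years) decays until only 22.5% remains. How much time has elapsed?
t = t½ × log₂(N₀/N) = 61.98 years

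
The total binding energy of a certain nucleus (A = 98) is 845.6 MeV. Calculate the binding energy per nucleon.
B.E./A = 845.6/98 = 8.629 MeV/nucleon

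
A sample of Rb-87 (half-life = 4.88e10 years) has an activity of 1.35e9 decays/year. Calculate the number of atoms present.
N = A/λ = 9.504e19 atoms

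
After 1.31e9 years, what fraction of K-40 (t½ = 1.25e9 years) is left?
N/N₀ = (1/2)^(t/t½) = 0.4836 = 48.4%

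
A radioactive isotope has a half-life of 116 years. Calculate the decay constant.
λ = ln(2)/t½ = 0.005975 year⁻¹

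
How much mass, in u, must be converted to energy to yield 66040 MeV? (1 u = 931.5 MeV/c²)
m = E/c² = 70.9 u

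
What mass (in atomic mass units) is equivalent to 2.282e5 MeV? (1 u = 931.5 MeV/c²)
m = E/c² = 245 u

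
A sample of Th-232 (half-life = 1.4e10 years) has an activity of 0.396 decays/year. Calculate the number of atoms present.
N = A/λ = 7.998e9 atoms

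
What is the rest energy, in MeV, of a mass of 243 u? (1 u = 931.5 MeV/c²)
E = mc² = 2.264e5 MeV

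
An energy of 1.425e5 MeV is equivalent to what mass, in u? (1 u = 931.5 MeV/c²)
m = E/c² = 153 u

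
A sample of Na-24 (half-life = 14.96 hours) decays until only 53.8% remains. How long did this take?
t = t½ × log₂(N₀/N) = 13.38 hours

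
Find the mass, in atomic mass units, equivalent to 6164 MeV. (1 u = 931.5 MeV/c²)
m = E/c² = 6.617 u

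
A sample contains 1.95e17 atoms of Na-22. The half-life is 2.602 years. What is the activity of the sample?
A = λN = 5.195e16 decays/year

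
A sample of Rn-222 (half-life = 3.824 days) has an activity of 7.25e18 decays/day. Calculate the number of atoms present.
N = A/λ = 4e19 atoms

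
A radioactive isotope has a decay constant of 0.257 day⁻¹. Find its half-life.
t½ = ln(2)/λ = 2.697 days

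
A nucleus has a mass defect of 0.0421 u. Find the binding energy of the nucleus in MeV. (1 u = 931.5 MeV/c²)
B.E. = Δm × 931.5 = 39.22 MeV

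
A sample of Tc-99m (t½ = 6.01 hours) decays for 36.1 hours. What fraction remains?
N/N₀ = (1/2)^(t/t½) = 0.01555 = 1.56%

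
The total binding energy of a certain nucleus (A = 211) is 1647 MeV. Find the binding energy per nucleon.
B.E./A = 1647/211 = 7.806 MeV/nucleon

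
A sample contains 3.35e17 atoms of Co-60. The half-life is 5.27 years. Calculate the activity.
A = λN = 4.406e16 decays/year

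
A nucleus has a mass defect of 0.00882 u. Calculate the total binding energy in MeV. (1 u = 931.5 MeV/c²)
B.E. = Δm × 931.5 = 8.216 MeV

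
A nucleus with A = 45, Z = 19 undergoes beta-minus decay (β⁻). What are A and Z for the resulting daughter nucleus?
Daughter: A = 45, Z = 20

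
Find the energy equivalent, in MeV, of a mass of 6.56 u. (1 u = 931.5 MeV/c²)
E = mc² = 6111 MeV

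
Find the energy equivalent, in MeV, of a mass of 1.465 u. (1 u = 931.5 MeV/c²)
E = mc² = 1365 MeV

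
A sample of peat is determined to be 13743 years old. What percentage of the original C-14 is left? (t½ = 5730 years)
N/N₀ = (1/2)^(t/t½) = 0.1897 = 19%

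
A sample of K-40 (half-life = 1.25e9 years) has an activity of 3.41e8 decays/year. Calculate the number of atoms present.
N = A/λ = 6.149e17 atoms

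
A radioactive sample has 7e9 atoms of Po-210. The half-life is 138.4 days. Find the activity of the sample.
A = λN = 3.506e7 decays/day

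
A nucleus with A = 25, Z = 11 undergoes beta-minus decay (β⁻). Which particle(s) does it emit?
β⁻: electron (e⁻) + antineutrino (ν̄ₑ)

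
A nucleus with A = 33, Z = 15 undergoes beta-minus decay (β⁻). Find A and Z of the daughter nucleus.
Daughter: A = 33, Z = 16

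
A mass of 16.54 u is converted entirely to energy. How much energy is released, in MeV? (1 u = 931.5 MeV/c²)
E = mc² = 15410 MeV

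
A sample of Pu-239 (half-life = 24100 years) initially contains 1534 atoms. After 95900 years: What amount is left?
N = N₀(1/2)^(t/t½) = 97.26 atoms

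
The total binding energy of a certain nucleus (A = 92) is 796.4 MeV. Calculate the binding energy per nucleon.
B.E./A = 796.4/92 = 8.657 MeV/nucleon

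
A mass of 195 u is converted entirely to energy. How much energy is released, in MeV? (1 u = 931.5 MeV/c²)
E = mc² = 1.816e5 MeV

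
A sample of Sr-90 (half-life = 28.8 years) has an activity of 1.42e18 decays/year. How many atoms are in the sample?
N = A/λ = 5.9e19 atoms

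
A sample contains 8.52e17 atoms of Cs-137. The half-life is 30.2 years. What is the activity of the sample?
A = λN = 1.956e16 decays/year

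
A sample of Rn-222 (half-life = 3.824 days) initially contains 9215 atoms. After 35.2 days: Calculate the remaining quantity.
N = N₀(1/2)^(t/t½) = 15.61 atoms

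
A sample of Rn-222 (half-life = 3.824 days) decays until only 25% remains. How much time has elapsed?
t = t½ × log₂(N₀/N) = 7.648 days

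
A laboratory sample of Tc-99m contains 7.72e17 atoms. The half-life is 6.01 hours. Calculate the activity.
A = λN = 8.904e16 decays/hour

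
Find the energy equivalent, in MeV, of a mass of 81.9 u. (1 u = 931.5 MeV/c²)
E = mc² = 76290 MeV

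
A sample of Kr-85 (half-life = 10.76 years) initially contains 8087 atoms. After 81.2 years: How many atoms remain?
N = N₀(1/2)^(t/t½) = 43.26 atoms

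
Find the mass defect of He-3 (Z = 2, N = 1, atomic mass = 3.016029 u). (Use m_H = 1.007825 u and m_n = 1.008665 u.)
Δm = Z·m_H + N·m_n − M = 0.008286 u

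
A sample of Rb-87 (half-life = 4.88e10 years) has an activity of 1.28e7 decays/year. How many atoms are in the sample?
N = A/λ = 9.012e17 atoms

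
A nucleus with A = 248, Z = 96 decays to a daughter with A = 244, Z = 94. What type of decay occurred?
ΔA = -4, ΔZ = -2 ⇒ alpha decay (α)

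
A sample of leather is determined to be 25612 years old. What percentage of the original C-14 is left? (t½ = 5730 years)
N/N₀ = (1/2)^(t/t½) = 0.04513 = 4.51%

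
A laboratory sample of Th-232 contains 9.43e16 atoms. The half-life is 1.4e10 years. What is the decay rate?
A = λN = 4.669e6 decays/year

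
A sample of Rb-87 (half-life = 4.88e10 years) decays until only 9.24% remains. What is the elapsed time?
t = t½ × log₂(N₀/N) = 1.677e11 years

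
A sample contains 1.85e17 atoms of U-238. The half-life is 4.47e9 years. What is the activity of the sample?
A = λN = 2.869e7 decays/year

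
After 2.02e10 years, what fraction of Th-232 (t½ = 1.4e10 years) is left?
N/N₀ = (1/2)^(t/t½) = 0.3678 = 36.8%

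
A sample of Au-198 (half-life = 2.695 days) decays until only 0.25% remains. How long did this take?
t = t½ × log₂(N₀/N) = 23.3 days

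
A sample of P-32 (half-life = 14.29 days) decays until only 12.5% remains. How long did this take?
t = t½ × log₂(N₀/N) = 42.87 days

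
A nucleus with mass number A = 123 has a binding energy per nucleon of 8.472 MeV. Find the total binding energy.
B.E. = 8.472 × 123 = 1042 MeV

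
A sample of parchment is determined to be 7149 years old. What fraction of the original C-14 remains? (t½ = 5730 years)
N/N₀ = (1/2)^(t/t½) = 0.4211 = 42.1%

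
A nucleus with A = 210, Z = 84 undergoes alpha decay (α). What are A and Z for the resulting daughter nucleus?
Daughter: A = 206, Z = 82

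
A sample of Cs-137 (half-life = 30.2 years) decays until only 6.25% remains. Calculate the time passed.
t = t½ × log₂(N₀/N) = 120.8 years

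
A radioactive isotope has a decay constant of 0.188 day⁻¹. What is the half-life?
t½ = ln(2)/λ = 3.687 days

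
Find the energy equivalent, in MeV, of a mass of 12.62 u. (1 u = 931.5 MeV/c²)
E = mc² = 11760 MeV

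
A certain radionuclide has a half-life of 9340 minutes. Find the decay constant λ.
λ = ln(2)/t½ = 7.421e-5 minute⁻¹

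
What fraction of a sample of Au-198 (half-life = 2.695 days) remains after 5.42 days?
N/N₀ = (1/2)^(t/t½) = 0.2481 = 24.8%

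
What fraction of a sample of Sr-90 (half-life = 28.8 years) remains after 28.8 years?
N/N₀ = (1/2)^(t/t½) = 0.5 = 50%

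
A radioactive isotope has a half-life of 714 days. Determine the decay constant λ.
λ = ln(2)/t½ = 9.708e-4 day⁻¹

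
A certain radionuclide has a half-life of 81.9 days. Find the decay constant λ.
λ = ln(2)/t½ = 0.008463 day⁻¹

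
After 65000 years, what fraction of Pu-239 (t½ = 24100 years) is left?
N/N₀ = (1/2)^(t/t½) = 0.1542 = 15.4%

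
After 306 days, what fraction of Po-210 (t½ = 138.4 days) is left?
N/N₀ = (1/2)^(t/t½) = 0.216 = 21.6%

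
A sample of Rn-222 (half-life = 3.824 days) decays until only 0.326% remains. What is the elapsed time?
t = t½ × log₂(N₀/N) = 31.59 days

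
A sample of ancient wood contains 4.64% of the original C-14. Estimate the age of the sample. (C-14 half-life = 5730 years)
Age = t½ × log₂(1/ratio) = 25380 years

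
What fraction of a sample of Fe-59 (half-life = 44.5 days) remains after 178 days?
N/N₀ = (1/2)^(t/t½) = 0.0625 = 6.25%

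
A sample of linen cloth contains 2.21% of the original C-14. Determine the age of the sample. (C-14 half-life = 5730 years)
Age = t½ × log₂(1/ratio) = 31510 years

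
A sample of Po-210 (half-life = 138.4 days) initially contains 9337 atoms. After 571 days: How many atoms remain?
N = N₀(1/2)^(t/t½) = 534.9 atoms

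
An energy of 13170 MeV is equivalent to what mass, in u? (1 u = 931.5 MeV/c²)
m = E/c² = 14.14 u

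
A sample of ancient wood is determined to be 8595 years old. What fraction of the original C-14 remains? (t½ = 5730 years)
N/N₀ = (1/2)^(t/t½) = 0.3536 = 35.4%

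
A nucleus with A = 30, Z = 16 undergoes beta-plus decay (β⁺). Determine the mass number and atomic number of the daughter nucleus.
Daughter: A = 30, Z = 15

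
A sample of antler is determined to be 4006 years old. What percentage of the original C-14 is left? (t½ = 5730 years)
N/N₀ = (1/2)^(t/t½) = 0.6159 = 61.6%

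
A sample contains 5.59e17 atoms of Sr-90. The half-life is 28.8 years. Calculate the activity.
A = λN = 1.345e16 decays/year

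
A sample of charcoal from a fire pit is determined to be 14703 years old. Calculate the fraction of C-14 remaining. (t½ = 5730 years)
N/N₀ = (1/2)^(t/t½) = 0.1689 = 16.9%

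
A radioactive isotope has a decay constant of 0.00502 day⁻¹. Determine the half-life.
t½ = ln(2)/λ = 138.1 days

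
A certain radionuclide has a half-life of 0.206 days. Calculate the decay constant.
λ = ln(2)/t½ = 3.365 day⁻¹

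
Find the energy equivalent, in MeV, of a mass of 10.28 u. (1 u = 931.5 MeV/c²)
E = mc² = 9576 MeV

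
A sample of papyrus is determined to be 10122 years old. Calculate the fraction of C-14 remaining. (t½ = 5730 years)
N/N₀ = (1/2)^(t/t½) = 0.2939 = 29.4%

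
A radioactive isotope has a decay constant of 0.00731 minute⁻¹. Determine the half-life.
t½ = ln(2)/λ = 94.82 minutes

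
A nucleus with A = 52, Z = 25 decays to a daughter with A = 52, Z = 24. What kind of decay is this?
ΔA = 0, ΔZ = -1 ⇒ beta-plus decay (β⁺) or electron capture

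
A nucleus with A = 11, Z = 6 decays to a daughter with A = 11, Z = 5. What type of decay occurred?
ΔA = 0, ΔZ = -1 ⇒ beta-plus decay (β⁺) or electron capture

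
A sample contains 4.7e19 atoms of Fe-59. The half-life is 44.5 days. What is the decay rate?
A = λN = 7.321e17 decays/day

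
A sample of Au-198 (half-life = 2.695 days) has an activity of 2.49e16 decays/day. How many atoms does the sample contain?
N = A/λ = 9.681e16 atoms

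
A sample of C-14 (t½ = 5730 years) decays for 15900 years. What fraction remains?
N/N₀ = (1/2)^(t/t½) = 0.1461 = 14.6%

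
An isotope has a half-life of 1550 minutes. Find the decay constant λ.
λ = ln(2)/t½ = 4.472e-4 minute⁻¹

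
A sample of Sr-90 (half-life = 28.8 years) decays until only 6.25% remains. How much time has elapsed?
t = t½ × log₂(N₀/N) = 115.2 years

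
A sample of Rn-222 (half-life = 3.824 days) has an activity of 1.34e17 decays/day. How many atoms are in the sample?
N = A/λ = 7.393e17 atoms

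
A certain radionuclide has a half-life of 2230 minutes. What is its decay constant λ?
λ = ln(2)/t½ = 3.108e-4 minute⁻¹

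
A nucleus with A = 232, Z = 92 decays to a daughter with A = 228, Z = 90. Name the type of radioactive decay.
ΔA = -4, ΔZ = -2 ⇒ alpha decay (α)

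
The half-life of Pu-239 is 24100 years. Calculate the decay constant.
λ = ln(2)/t½ = 2.876e-5 year⁻¹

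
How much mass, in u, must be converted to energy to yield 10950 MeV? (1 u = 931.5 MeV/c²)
m = E/c² = 11.76 u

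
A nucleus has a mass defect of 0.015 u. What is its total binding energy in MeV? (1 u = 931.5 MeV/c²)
B.E. = Δm × 931.5 = 13.97 MeV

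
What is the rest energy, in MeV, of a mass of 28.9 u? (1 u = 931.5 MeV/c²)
E = mc² = 26920 MeV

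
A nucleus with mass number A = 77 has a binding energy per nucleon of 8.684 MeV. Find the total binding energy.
B.E. = 8.684 × 77 = 668.7 MeV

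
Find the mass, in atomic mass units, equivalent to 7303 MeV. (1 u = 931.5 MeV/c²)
m = E/c² = 7.84 u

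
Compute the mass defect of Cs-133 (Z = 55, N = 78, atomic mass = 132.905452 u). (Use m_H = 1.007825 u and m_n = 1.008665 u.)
Δm = Z·m_H + N·m_n − M = 1.201 u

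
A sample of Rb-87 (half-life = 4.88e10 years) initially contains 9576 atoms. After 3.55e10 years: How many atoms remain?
N = N₀(1/2)^(t/t½) = 5784 atoms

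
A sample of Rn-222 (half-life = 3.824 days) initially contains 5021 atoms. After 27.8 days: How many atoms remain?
N = N₀(1/2)^(t/t½) = 32.53 atoms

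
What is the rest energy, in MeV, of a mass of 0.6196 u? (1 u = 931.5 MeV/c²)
E = mc² = 577.2 MeV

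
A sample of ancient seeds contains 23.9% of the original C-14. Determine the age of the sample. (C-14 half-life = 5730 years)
Age = t½ × log₂(1/ratio) = 11830 years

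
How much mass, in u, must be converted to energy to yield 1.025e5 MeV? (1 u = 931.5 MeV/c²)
m = E/c² = 110 u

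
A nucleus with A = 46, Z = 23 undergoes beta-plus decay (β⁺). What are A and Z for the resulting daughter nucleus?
Daughter: A = 46, Z = 22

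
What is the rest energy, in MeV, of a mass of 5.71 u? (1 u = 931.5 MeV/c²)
E = mc² = 5319 MeV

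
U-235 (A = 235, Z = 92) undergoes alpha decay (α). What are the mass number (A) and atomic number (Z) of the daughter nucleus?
Daughter: A = 231, Z = 90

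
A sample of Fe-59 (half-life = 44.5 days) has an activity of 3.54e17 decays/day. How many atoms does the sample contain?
N = A/λ = 2.273e19 atoms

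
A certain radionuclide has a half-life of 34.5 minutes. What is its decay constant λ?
λ = ln(2)/t½ = 0.02009 minute⁻¹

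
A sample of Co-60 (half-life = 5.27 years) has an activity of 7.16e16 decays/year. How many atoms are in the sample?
N = A/λ = 5.444e17 atoms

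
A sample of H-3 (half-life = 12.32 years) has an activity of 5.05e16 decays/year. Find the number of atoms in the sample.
N = A/λ = 8.976e17 atoms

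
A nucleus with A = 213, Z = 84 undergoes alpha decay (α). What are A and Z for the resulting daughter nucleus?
Daughter: A = 209, Z = 82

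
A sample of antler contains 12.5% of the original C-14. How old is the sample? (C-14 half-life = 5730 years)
Age = t½ × log₂(1/ratio) = 17190 years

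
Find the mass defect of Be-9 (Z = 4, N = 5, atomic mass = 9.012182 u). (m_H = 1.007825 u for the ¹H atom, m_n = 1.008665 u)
Δm = Z·m_H + N·m_n − M = 0.06244 u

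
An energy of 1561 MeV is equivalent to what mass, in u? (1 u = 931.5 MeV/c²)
m = E/c² = 1.676 u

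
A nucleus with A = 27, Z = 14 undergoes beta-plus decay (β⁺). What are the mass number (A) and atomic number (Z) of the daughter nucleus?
Daughter: A = 27, Z = 13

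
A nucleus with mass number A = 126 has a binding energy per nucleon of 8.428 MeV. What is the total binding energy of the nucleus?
B.E. = 8.428 × 126 = 1062 MeV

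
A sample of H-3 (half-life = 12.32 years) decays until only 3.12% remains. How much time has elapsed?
t = t½ × log₂(N₀/N) = 61.63 years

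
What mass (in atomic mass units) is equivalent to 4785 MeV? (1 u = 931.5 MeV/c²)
m = E/c² = 5.137 u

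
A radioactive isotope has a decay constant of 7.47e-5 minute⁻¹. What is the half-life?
t½ = ln(2)/λ = 9279 minutes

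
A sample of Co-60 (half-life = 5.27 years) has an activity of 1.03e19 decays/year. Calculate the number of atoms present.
N = A/λ = 7.831e19 atoms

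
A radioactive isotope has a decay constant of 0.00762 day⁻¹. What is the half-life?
t½ = ln(2)/λ = 90.96 days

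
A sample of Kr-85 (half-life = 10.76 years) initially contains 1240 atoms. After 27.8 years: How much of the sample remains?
N = N₀(1/2)^(t/t½) = 206.9 atoms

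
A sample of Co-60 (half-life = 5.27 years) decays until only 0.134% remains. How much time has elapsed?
t = t½ × log₂(N₀/N) = 50.29 years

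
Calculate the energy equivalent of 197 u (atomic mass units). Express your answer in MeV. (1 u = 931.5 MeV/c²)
E = mc² = 1.835e5 MeV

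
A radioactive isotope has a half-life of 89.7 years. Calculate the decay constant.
λ = ln(2)/t½ = 0.007727 year⁻¹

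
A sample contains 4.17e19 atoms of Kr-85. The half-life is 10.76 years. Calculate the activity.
A = λN = 2.686e18 decays/year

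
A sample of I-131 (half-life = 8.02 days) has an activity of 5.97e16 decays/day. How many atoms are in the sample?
N = A/λ = 6.908e17 atoms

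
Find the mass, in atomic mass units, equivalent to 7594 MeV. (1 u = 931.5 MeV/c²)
m = E/c² = 8.152 u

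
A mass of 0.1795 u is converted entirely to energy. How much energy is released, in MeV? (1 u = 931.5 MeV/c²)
E = mc² = 167.2 MeV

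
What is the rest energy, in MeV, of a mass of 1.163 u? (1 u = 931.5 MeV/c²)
E = mc² = 1083 MeV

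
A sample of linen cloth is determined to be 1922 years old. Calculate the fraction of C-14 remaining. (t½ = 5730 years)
N/N₀ = (1/2)^(t/t½) = 0.7925 = 79.3%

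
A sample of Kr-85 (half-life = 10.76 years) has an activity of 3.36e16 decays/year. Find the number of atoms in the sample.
N = A/λ = 5.216e17 atoms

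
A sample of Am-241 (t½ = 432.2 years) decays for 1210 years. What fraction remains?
N/N₀ = (1/2)^(t/t½) = 0.1436 = 14.4%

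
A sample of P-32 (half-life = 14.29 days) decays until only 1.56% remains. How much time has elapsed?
t = t½ × log₂(N₀/N) = 85.77 days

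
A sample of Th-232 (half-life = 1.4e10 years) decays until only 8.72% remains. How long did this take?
t = t½ × log₂(N₀/N) = 4.927e10 years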